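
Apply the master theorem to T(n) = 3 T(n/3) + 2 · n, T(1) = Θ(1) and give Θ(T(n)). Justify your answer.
T(n) = Θ(n log n)

log_3 3 = 1, and f(n) = 2 · n = Θ(n^(log_3 3)). This is Case 2 of the master theorem: T(n) = Θ(f(n) · log n) = Θ(n log n).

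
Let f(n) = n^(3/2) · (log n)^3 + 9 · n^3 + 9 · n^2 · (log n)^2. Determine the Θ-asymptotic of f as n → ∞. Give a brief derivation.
f(n) ∈ Θ(n^3)

Compare the terms by growth order. For large n, n^a · (log n)^b dominates n^a' · (log n)^b' iff a > a', or (a = a' and b > b'). Ranking the 3 terms shows the dominant one is 9 · n^3. Hence f(n) ∈ Θ(n^3).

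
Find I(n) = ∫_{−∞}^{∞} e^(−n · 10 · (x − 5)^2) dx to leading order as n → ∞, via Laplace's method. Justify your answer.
I(n) = sqrt(π/(10n))

Here φ(x) = 10 · (x − 5)^2 has its unique minimum at x* = 5 with φ(x*) = 0 and φ''(x*) = 20. Laplace's method gives
  I(n) ~ e^(−n φ(x*)) · sqrt(2π / (n · φ''(x*))) = sqrt(2π / (20n)) = sqrt(π/(10n)).
This is exact: substituting u = (x − 5)·sqrt(10n) gives I(n) = (1/sqrt(10n)) ∫_{−∞}^{∞} e^(−u^2) du = sqrt(π/(10n)).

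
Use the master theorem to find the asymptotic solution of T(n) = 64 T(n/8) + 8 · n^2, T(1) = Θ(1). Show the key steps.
T(n) = Θ(n^2 log n)

log_8 64 = 2, and f(n) = 8 · n^2 = Θ(n^(log_8 64)). This is Case 2 of the master theorem: T(n) = Θ(f(n) · log n) = Θ(n^2 log n).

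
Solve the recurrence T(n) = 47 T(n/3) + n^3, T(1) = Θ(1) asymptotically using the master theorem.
T(n) = Θ(n^(log_3 47))

Master theorem: compare f(n) = n^3 to n^(log_3 47) where log_3 47 ≈ 3.505. Since 3 < log_3 47, we have f(n) = O(n^(log_3 47 − ε)) for some ε > 0 — Case 1. Hence T(n) = Θ(n^(log_3 47)).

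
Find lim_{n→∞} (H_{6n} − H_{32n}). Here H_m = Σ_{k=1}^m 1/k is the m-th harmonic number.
lim = ln(6/32) = ln(3/16)

Euler-Maclaurin gives H_m = ln m + γ + 1/(2m) + O(1/m^2). The γ and O(1/m) terms cancel in the difference:
  H_{6n} − H_{32n} = ln(6n) − ln(32n) + O(1/n) = ln(6/32) + O(1/n).
Hence the limit is ln(6/32) = ln(3/16).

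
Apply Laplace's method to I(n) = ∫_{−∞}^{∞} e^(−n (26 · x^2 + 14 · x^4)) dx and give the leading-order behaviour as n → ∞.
I(n) ~ sqrt(π/(26n))

φ(x) = 26 · x^2 + 14 · x^4 has its unique global minimum at x* = 0 (since φ'(x) = 52x + 56x^3 = 0 only at x = 0 for real x with both coefficients positive, and φ → ∞ as |x| → ∞). At x* = 0, φ(0) = 0 and φ''(0) = 52. Laplace's method then gives
  I(n) ~ sqrt(2π / (n · φ''(0))) · e^(−n φ(0)) = sqrt(2π / (52n)) = sqrt(π/(26n)).
The 14 · x^4 term contributes only at subleading order (an O(1/n) relative correction).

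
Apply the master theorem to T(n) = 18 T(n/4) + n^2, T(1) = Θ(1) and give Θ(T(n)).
T(n) = Θ(n^(log_4 18))

Master theorem: compare f(n) = n^2 to n^(log_4 18) where log_4 18 ≈ 2.085. Since 2 < log_4 18, we have f(n) = O(n^(log_4 18 − ε)) for some ε > 0 — Case 1. Hence T(n) = Θ(n^(log_4 18)).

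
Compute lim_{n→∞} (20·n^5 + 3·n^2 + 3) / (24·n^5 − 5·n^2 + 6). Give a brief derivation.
lim = 20/24 = 5/6

For large n the leading n^5 terms dominate both numerator and denominator. Dividing top and bottom by n^5, every other term tends to 0, leaving 20/24 = 5/6.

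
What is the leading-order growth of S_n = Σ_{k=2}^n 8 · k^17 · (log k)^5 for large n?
S_n ~ 4 · n^18 · (log n)^5 / 9

By integral comparison, S_n = ∫_1^n 8 · x^17 · (log x)^5 dx + O(n^17 · (log n)^5). For the integral, the leading term of ∫_1^n x^17 (log x)^5 dx is n^18/18 · (log n)^5 (by repeated integration by parts; each step lowers the log-exponent and produces a relatively O(1/log n) correction). Hence S_n ~ 4 · n^18 · (log n)^5 / 9.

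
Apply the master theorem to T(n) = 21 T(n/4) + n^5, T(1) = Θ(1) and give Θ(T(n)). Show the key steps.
T(n) = Θ(n^5)

log_4 21 ≈ 2.196. f(n) = n^5 dominates n^(log_4 21) since 5 > 2.196, and the regularity condition a·f(n/b) = 21·(n/4)^5 = (21/1024)·n^5 ≤ c·f(n) holds with c = 21/1024 ≈ 0.0205 < 1. So this is Case 3: T(n) = Θ(f(n)) = Θ(n^5).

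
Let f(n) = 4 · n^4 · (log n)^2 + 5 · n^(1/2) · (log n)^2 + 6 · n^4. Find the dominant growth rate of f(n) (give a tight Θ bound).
f(n) ∈ Θ(n^4 · (log n)^2)

Compare the terms by growth order. For large n, n^a · (log n)^b dominates n^a' · (log n)^b' iff a > a', or (a = a' and b > b'). Ranking the 3 terms shows the dominant one is 4 · n^4 · (log n)^2. Hence f(n) ∈ Θ(n^4 · (log n)^2).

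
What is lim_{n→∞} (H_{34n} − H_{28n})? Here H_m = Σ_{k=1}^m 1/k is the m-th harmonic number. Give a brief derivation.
lim = ln(34/28) = ln(17/14)

Euler-Maclaurin gives H_m = ln m + γ + 1/(2m) + O(1/m^2). The γ and O(1/m) terms cancel in the difference:
  H_{34n} − H_{28n} = ln(34n) − ln(28n) + O(1/n) = ln(34/28) + O(1/n).
Hence the limit is ln(34/28) = ln(17/14).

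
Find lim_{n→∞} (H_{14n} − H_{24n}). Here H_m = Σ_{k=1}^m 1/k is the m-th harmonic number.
lim = ln(14/24) = ln(7/12)

Euler-Maclaurin gives H_m = ln m + γ + 1/(2m) + O(1/m^2). The γ and O(1/m) terms cancel in the difference:
  H_{14n} − H_{24n} = ln(14n) − ln(24n) + O(1/n) = ln(14/24) + O(1/n).
Hence the limit is ln(14/24) = ln(7/12).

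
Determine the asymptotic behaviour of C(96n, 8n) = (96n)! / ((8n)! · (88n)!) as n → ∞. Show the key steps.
C(96n, 8n) ~ (8916100448256/285311670611)^(8n) · sqrt(6/(11π·8n))

Write N = 8n. Apply Stirling to each factorial:
  (12N)! ~ sqrt(2π·12N) · (12N/e)^(12N),
  N! ~ sqrt(2π N) · (N/e)^N,
  (11N)! ~ sqrt(2π·11N) · (11N/e)^(11N).
The exponential factors combine to (12N)^(12N) / (N^N · (11N)^(11N)) = 12^(12N)/11^(11N) = (12^12/11^11)^N = (8916100448256/285311670611)^N.
The square-root prefactors combine to sqrt(2π·12N) / (sqrt(2π N)·sqrt(2π·11N)) = sqrt(12 / (2π·11·N)) = sqrt(6/(11π·8n)).
Substituting N = 8n: C(96n, 8n) ~ (8916100448256/285311670611)^(8n) · sqrt(6/(11π·8n)).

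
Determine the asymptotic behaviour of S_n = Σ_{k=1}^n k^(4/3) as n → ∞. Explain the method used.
S_n ~ (3/7) · n^(7/3)

Integral comparison: Σ_{k=1}^n k^(4/3) = ∫_0^n x^(4/3) dx + O(n^(4/3)). The integral is n^(1 + 4/3) / (1 + 4/3) = n^((4+3)/3) / ((4+3)/3) = (3/7) · n^(7/3).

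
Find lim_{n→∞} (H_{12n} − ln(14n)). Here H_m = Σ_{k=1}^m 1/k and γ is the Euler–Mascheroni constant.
lim = ln(6/7) + γ

By Euler-Maclaurin, H_m = ln m + γ + O(1/m). So
  H_{12n} − ln(14n) = ln(12n) + γ − ln(14n) + O(1/n)
                       = ln(12/14) + γ + O(1/n).
Hence the limit is ln(12/14) + γ (= ln(6/7)).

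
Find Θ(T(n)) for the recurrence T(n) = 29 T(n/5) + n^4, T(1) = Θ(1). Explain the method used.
T(n) = Θ(n^4)

log_5 29 ≈ 2.092. f(n) = n^4 dominates n^(log_5 29) since 4 > 2.092, and the regularity condition a·f(n/b) = 29·(n/5)^4 = (29/625)·n^4 ≤ c·f(n) holds with c = 29/625 ≈ 0.0464 < 1. So this is Case 3: T(n) = Θ(f(n)) = Θ(n^4).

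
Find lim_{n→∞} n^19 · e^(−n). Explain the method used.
lim = 0

Exponentials with base > 1 dominate every fixed polynomial: for any fixed c, n^c / e^n → 0 as n → ∞ (e.g. by the ratio test, or since e^n grows faster than any power of n). Hence n^19 · e^(−n) = n^19 / e^n → 0.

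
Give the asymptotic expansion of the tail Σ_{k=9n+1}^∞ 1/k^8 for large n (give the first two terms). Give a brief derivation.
Σ_{k>9n} 1/k^8 = 1/(7 · (9n)^7) − 1/(2 · (9n)^8) + O(1/(9n)^9)

Compare to the integral: ∫_{9n}^∞ x^(−8) dx = [−x^(−7)/7]_{9n}^∞ = 1/((8−1)·(9n)^7). The Euler-Maclaurin correction adds −f(9n)/2 = −1/(2·(9n)^8). Euler-Maclaurin then gives
  Σ_{k>9n} 1/k^8 = ∫_{9n}^∞ dx/x^8 − 1/(2·(9n)^8) + O(1/(9n)^9).
(Equivalently this is ζ(8) − Σ_{k≤9n} 1/k^8.)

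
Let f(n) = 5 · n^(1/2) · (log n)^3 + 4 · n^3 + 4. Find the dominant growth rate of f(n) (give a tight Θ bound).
f(n) ∈ Θ(n^3)

Compare the terms by growth order. For large n, n^a · (log n)^b dominates n^a' · (log n)^b' iff a > a', or (a = a' and b > b'). Ranking the 3 terms shows the dominant one is 4 · n^3. Hence f(n) ∈ Θ(n^3).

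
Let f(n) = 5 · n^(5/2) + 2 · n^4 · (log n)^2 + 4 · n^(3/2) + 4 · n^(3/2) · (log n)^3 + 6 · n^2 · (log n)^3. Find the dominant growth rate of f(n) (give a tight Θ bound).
f(n) ∈ Θ(n^4 · (log n)^2)

Compare the terms by growth order. For large n, n^a · (log n)^b dominates n^a' · (log n)^b' iff a > a', or (a = a' and b > b'). Ranking the 5 terms shows the dominant one is 2 · n^4 · (log n)^2. Hence f(n) ∈ Θ(n^4 · (log n)^2).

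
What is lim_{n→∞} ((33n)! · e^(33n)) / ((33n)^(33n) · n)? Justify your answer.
lim = 0

Stirling: (33n)! ~ sqrt(2π·33n) · (33n/e)^(33n). Hence
  (33n)! · e^(33n) / (33n)^(33n) ~ sqrt(2π·33n).
Dividing by n: sqrt(2π·33n) / n = sqrt(2π·33) · n^((1−2)/2), so the expression behaves like sqrt(2π·33) · n^((1−2)/2) → 0.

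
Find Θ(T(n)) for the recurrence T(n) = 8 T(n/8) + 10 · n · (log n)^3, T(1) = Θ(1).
T(n) = Θ(n · (log n)^4)

Here log_8 8 = 1 and f(n) = 10 · n · (log n)^3 = Θ(n^(log_8 8) · (log n)^3). This is the extended Case 2 of the master theorem (f matches the critical exponent up to log factors), giving T(n) = Θ(n^(log_8 8) · (log n)^(3+1)) = Θ(n · (log n)^4).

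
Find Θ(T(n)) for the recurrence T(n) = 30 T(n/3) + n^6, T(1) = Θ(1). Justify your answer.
T(n) = Θ(n^6)

log_3 30 ≈ 3.096. f(n) = n^6 dominates n^(log_3 30) since 6 > 3.096, and the regularity condition a·f(n/b) = 30·(n/3)^6 = (30/729)·n^6 ≤ c·f(n) holds with c = 30/729 ≈ 0.0412 < 1. So this is Case 3: T(n) = Θ(f(n)) = Θ(n^6).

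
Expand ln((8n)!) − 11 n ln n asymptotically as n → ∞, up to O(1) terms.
ln((8n)!) − 11 n ln n = −3 n ln n + 8(ln 8 − 1) n + (1/2) ln(2π·8n) + O(1/n)

Stirling: ln((8n)!) = 8n ln(8n) − 8n + (1/2) ln(2π·8n) + O(1/n).
Expand 8n ln(8n) = 8n (ln n + ln 8) = 8n ln n + 8n ln 8.
Subtract 11n ln n: leading term is (8 − 11) n ln n = −3 n ln n. The next term is 8n ln 8 − 8n = 8(ln 8 − 1) n. Then the (1/2) ln(2π·8n) correction.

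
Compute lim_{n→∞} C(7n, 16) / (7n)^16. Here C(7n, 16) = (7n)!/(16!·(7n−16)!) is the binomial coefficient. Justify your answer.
lim = 1/16! = 1/20922789888000

With N = 7n → ∞: C(N, 16) / N^16 = [N(N−1)…(N−15)] / (16! · N^16) = (1/16!) · 1 · (1 − 1/(7n)) · … · (1 − 15/(7n)). Each factor → 1 as N → ∞, so the limit is 1/16! = 1/20922789888000.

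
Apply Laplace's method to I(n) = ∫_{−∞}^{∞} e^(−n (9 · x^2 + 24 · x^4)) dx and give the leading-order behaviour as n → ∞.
I(n) ~ sqrt(π/(9n))

φ(x) = 9 · x^2 + 24 · x^4 has its unique global minimum at x* = 0 (since φ'(x) = 18x + 96x^3 = 0 only at x = 0 for real x with both coefficients positive, and φ → ∞ as |x| → ∞). At x* = 0, φ(0) = 0 and φ''(0) = 18. Laplace's method then gives
  I(n) ~ sqrt(2π / (n · φ''(0))) · e^(−n φ(0)) = sqrt(2π / (18n)) = sqrt(π/(9n)).
The 24 · x^4 term contributes only at subleading order (an O(1/n) relative correction).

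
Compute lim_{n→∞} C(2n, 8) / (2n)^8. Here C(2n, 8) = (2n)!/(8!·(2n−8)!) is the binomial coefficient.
lim = 1/8! = 1/40320

With N = 2n → ∞: C(N, 8) / N^8 = [N(N−1)…(N−7)] / (8! · N^8) = (1/8!) · 1 · (1 − 1/(2n)) · … · (1 − 7/(2n)). Each factor → 1 as N → ∞, so the limit is 1/8! = 1/40320.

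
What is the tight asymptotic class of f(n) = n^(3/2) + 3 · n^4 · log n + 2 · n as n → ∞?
f(n) ∈ Θ(n^4 · log n)

Compare the terms by growth order. For large n, n^a · (log n)^b dominates n^a' · (log n)^b' iff a > a', or (a = a' and b > b'). Ranking the 3 terms shows the dominant one is 3 · n^4 · log n. Hence f(n) ∈ Θ(n^4 · log n).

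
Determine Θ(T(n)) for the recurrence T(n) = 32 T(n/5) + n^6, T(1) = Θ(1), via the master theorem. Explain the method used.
T(n) = Θ(n^6)

log_5 32 ≈ 2.153. f(n) = n^6 dominates n^(log_5 32) since 6 > 2.153, and the regularity condition a·f(n/b) = 32·(n/5)^6 = (32/15625)·n^6 ≤ c·f(n) holds with c = 32/15625 ≈ 0.00205 < 1. So this is Case 3: T(n) = Θ(f(n)) = Θ(n^6).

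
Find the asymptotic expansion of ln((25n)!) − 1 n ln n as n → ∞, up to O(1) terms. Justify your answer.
ln((25n)!) − 1 n ln n = 24 n ln n + 25(ln 25 − 1) n + (1/2) ln(2π·25n) + O(1/n)

Stirling: ln((25n)!) = 25n ln(25n) − 25n + (1/2) ln(2π·25n) + O(1/n).
Expand 25n ln(25n) = 25n (ln n + ln 25) = 25n ln n + 25n ln 25.
Subtract 1n ln n: leading term is (25 − 1) n ln n = 24 n ln n. The next term is 25n ln 25 − 25n = 25(ln 25 − 1) n. Then the (1/2) ln(2π·25n) correction.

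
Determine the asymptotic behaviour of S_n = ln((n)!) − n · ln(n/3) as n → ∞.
S_n ~ n · (ln 3 − 1) + O(ln n)

Stirling: ln((n)!) = n ln(n) − n + O(ln n).
  S_n = n ln(n) − n − n ln(n/3) + O(ln n)
      = n ln(n) − n ln n + n ln 3 − n + O(ln n)
      = n ln 3 − n + O(ln n)
      = n (ln 3 − 1) + O(ln n).
Numerically ln(3) − 1 ≈ 0.0986.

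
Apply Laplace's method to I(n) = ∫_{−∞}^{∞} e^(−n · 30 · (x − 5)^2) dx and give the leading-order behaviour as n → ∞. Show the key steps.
I(n) = sqrt(π/(30n))

Here φ(x) = 30 · (x − 5)^2 has its unique minimum at x* = 5 with φ(x*) = 0 and φ''(x*) = 60. Laplace's method gives
  I(n) ~ e^(−n φ(x*)) · sqrt(2π / (n · φ''(x*))) = sqrt(2π / (60n)) = sqrt(π/(30n)).
This is exact: substituting u = (x − 5)·sqrt(30n) gives I(n) = (1/sqrt(30n)) ∫_{−∞}^{∞} e^(−u^2) du = sqrt(π/(30n)).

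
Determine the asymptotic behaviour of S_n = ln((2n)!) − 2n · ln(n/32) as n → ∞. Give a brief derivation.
S_n ~ 2n · (ln 64 − 1) + O(ln n)

Stirling: ln((2n)!) = 2n ln(2n) − 2n + O(ln n).
  S_n = 2n ln(2n) − 2n − 2n ln(n/32) + O(ln n)
      = 2n ln(2n) − 2n ln n + 2n ln 32 − 2n + O(ln n)
      = 2n ln 2 + 2n ln 32 − 2n + O(ln n)
      = 2n (ln 64 − 1) + O(ln n).
Numerically ln(64) − 1 ≈ 3.1589.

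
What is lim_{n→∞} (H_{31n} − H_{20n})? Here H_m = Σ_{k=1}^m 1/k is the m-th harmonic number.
lim = ln(31/20)

Euler-Maclaurin gives H_m = ln m + γ + 1/(2m) + O(1/m^2). The γ and O(1/m) terms cancel in the difference:
  H_{31n} − H_{20n} = ln(31n) − ln(20n) + O(1/n) = ln(31/20) + O(1/n).
Hence the limit is ln(31/20).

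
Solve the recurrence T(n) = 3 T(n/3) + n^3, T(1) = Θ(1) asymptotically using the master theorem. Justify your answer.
T(n) = Θ(n^3)

log_3 3 ≈ 1.000. f(n) = n^3 dominates n^(log_3 3) since 3 > 1.000, and the regularity condition a·f(n/b) = 3·(n/3)^3 = (3/27)·n^3 ≤ c·f(n) holds with c = 3/27 ≈ 0.111 < 1. So this is Case 3: T(n) = Θ(f(n)) = Θ(n^3).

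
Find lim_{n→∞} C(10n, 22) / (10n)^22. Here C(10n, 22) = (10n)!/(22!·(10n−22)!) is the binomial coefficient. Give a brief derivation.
lim = 1/22! = 1/1124000727777607680000

With N = 10n → ∞: C(N, 22) / N^22 = [N(N−1)…(N−21)] / (22! · N^22) = (1/22!) · 1 · (1 − 1/(10n)) · … · (1 − 21/(10n)). Each factor → 1 as N → ∞, so the limit is 1/22! = 1/1124000727777607680000.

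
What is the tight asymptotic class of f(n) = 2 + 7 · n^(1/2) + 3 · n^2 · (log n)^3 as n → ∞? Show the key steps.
f(n) ∈ Θ(n^2 · (log n)^3)

Compare the terms by growth order. For large n, n^a · (log n)^b dominates n^a' · (log n)^b' iff a > a', or (a = a' and b > b'). Ranking the 3 terms shows the dominant one is 3 · n^2 · (log n)^3. Hence f(n) ∈ Θ(n^2 · (log n)^3).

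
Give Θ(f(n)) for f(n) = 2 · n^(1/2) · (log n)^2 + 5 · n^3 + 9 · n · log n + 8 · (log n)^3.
f(n) ∈ Θ(n^3)

Compare the terms by growth order. For large n, n^a · (log n)^b dominates n^a' · (log n)^b' iff a > a', or (a = a' and b > b'). Ranking the 4 terms shows the dominant one is 5 · n^3. Hence f(n) ∈ Θ(n^3).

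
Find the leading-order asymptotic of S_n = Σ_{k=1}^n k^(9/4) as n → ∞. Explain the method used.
S_n ~ (4/13) · n^(13/4)

Integral comparison: Σ_{k=1}^n k^(9/4) = ∫_0^n x^(9/4) dx + O(n^(9/4)). The integral is n^(1 + 9/4) / (1 + 9/4) = n^((9+4)/4) / ((9+4)/4) = (4/13) · n^(13/4).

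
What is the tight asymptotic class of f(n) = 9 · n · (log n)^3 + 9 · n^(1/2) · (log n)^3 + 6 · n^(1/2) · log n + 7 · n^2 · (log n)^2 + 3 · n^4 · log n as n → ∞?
f(n) ∈ Θ(n^4 · log n)

Compare the terms by growth order. For large n, n^a · (log n)^b dominates n^a' · (log n)^b' iff a > a', or (a = a' and b > b'). Ranking the 5 terms shows the dominant one is 3 · n^4 · log n. Hence f(n) ∈ Θ(n^4 · log n).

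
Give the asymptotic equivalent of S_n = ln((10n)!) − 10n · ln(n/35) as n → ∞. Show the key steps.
S_n ~ 10n · (ln 350 − 1) + O(ln n)

Stirling: ln((10n)!) = 10n ln(10n) − 10n + O(ln n).
  S_n = 10n ln(10n) − 10n − 10n ln(n/35) + O(ln n)
      = 10n ln(10n) − 10n ln n + 10n ln 35 − 10n + O(ln n)
      = 10n ln 10 + 10n ln 35 − 10n + O(ln n)
      = 10n (ln 350 − 1) + O(ln n).
Numerically ln(350) − 1 ≈ 4.8579.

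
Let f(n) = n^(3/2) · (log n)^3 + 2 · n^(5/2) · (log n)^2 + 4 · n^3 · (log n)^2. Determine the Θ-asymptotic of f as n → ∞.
f(n) ∈ Θ(n^3 · (log n)^2)

Compare the terms by growth order. For large n, n^a · (log n)^b dominates n^a' · (log n)^b' iff a > a', or (a = a' and b > b'). Ranking the 3 terms shows the dominant one is 4 · n^3 · (log n)^2. Hence f(n) ∈ Θ(n^3 · (log n)^2).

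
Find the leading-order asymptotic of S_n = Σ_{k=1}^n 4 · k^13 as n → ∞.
S_n ~ 2 · n^14 / 7

By integral comparison (Euler-Maclaurin), Σ_{k=1}^n 4 · k^13 = 4 · ∫_0^n x^13 dx + O(n^13) = 4 · n^14/14 = 2 · n^14 / 7 + O(n^13). (Equivalently, Faulhaber's formula gives the same leading term.)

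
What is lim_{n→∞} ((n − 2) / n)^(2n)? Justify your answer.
lim = e^(−4)

Rewrite as (1 − 2/n)^(2n). By the standard limit (1 + x/n)^n → e^x, we have (1 − 2/n)^n → e^(−2), and raising to the 2nd power gives e^(−4).
More precisely, ln[(1 − 2/n)^(2n)] = 2n · ln(1 − 2/n) = 2n · (-2/n + O(1/n^2)) = -4 + O(1/n) → -4.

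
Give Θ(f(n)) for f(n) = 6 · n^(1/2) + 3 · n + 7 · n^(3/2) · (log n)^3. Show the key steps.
f(n) ∈ Θ(n^(3/2) · (log n)^3)

Compare the terms by growth order. For large n, n^a · (log n)^b dominates n^a' · (log n)^b' iff a > a', or (a = a' and b > b'). Ranking the 3 terms shows the dominant one is 7 · n^(3/2) · (log n)^3. Hence f(n) ∈ Θ(n^(3/2) · (log n)^3).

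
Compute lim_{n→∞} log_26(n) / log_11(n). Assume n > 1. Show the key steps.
lim = ln(11) / ln(26) = log_26(11)

Change of base: log_26(n) = ln n / ln 26 and log_11(n) = ln n / ln 11. The ratio is (ln n / ln 26) · (ln 11 / ln n) = ln 11 / ln 26, a constant independent of n. So the limit is ln 11 / ln 26 = log_26(11).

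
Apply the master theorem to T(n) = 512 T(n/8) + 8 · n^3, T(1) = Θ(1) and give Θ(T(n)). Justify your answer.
T(n) = Θ(n^3 log n)

log_8 512 = 3, and f(n) = 8 · n^3 = Θ(n^(log_8 512)). This is Case 2 of the master theorem: T(n) = Θ(f(n) · log n) = Θ(n^3 log n).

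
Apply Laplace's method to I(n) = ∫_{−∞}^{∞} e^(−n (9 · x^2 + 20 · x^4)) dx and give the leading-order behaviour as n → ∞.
I(n) ~ sqrt(π/(9n))

φ(x) = 9 · x^2 + 20 · x^4 has its unique global minimum at x* = 0 (since φ'(x) = 18x + 80x^3 = 0 only at x = 0 for real x with both coefficients positive, and φ → ∞ as |x| → ∞). At x* = 0, φ(0) = 0 and φ''(0) = 18. Laplace's method then gives
  I(n) ~ sqrt(2π / (n · φ''(0))) · e^(−n φ(0)) = sqrt(2π / (18n)) = sqrt(π/(9n)).
The 20 · x^4 term contributes only at subleading order (an O(1/n) relative correction).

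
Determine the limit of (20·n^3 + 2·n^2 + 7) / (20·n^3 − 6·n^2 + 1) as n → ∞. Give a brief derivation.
lim = 20/20 = 1

For large n the leading n^3 terms dominate both numerator and denominator. Dividing top and bottom by n^3, every other term tends to 0, leaving 20/20 = 1.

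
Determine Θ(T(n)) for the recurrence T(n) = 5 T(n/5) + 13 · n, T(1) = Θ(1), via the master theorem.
T(n) = Θ(n log n)

log_5 5 = 1, and f(n) = 13 · n = Θ(n^(log_5 5)). This is Case 2 of the master theorem: T(n) = Θ(f(n) · log n) = Θ(n log n).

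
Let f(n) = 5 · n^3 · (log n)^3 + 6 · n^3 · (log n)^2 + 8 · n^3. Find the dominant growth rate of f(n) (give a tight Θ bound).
f(n) ∈ Θ(n^3 · (log n)^3)

Compare the terms by growth order. For large n, n^a · (log n)^b dominates n^a' · (log n)^b' iff a > a', or (a = a' and b > b'). Ranking the 3 terms shows the dominant one is 5 · n^3 · (log n)^3. Hence f(n) ∈ Θ(n^3 · (log n)^3).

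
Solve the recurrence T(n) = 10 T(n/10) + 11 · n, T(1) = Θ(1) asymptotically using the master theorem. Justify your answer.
T(n) = Θ(n log n)

log_10 10 = 1, and f(n) = 11 · n = Θ(n^(log_10 10)). This is Case 2 of the master theorem: T(n) = Θ(f(n) · log n) = Θ(n log n).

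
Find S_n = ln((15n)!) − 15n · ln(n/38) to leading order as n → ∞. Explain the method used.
S_n ~ 15n · (ln 570 − 1) + O(ln n)

Stirling: ln((15n)!) = 15n ln(15n) − 15n + O(ln n).
  S_n = 15n ln(15n) − 15n − 15n ln(n/38) + O(ln n)
      = 15n ln(15n) − 15n ln n + 15n ln 38 − 15n + O(ln n)
      = 15n ln 15 + 15n ln 38 − 15n + O(ln n)
      = 15n (ln 570 − 1) + O(ln n).
Numerically ln(570) − 1 ≈ 5.3456.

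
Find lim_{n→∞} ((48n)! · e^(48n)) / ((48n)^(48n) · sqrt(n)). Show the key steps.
lim = sqrt(2π·48)

Stirling: (48n)! ~ sqrt(2π·48n) · (48n/e)^(48n). Hence
  (48n)! · e^(48n) / (48n)^(48n) ~ sqrt(2π·48n).
Dividing by sqrt(n): sqrt(2π·48n) / sqrt(n) = sqrt(2π·48) · n^((1−1)/2), so the limit is sqrt(2π·48).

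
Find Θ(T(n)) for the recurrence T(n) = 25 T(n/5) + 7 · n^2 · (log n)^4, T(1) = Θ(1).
T(n) = Θ(n^2 · (log n)^5)

Here log_5 25 = 2 and f(n) = 7 · n^2 · (log n)^4 = Θ(n^(log_5 25) · (log n)^4). This is the extended Case 2 of the master theorem (f matches the critical exponent up to log factors), giving T(n) = Θ(n^(log_5 25) · (log n)^(4+1)) = Θ(n^2 · (log n)^5).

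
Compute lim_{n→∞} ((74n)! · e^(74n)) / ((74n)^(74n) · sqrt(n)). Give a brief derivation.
lim = sqrt(2π·74)

Stirling: (74n)! ~ sqrt(2π·74n) · (74n/e)^(74n). Hence
  (74n)! · e^(74n) / (74n)^(74n) ~ sqrt(2π·74n).
Dividing by sqrt(n): sqrt(2π·74n) / sqrt(n) = sqrt(2π·74) · n^((1−1)/2), so the limit is sqrt(2π·74).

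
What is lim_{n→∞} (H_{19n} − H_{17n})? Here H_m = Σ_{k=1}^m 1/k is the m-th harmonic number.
lim = ln(19/17)

Euler-Maclaurin gives H_m = ln m + γ + 1/(2m) + O(1/m^2). The γ and O(1/m) terms cancel in the difference:
  H_{19n} − H_{17n} = ln(19n) − ln(17n) + O(1/n) = ln(19/17) + O(1/n).
Hence the limit is ln(19/17).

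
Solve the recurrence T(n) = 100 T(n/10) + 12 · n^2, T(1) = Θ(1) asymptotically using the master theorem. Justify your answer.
T(n) = Θ(n^2 log n)

log_10 100 = 2, and f(n) = 12 · n^2 = Θ(n^(log_10 100)). This is Case 2 of the master theorem: T(n) = Θ(f(n) · log n) = Θ(n^2 log n).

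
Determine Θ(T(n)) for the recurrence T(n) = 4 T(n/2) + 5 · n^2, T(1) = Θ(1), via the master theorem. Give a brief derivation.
T(n) = Θ(n^2 log n)

log_2 4 = 2, and f(n) = 5 · n^2 = Θ(n^(log_2 4)). This is Case 2 of the master theorem: T(n) = Θ(f(n) · log n) = Θ(n^2 log n).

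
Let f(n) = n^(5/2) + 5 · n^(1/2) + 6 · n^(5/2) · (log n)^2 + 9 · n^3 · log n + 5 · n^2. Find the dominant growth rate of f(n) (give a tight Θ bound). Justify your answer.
f(n) ∈ Θ(n^3 · log n)

Compare the terms by growth order. For large n, n^a · (log n)^b dominates n^a' · (log n)^b' iff a > a', or (a = a' and b > b'). Ranking the 5 terms shows the dominant one is 9 · n^3 · log n. Hence f(n) ∈ Θ(n^3 · log n).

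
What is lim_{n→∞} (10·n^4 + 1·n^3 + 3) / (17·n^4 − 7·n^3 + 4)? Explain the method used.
lim = 10/17

For large n the leading n^4 terms dominate both numerator and denominator. Dividing top and bottom by n^4, every other term tends to 0, leaving 10/17.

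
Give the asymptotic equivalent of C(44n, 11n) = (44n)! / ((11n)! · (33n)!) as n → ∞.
C(44n, 11n) ~ (256/27)^(11n) · sqrt(2/(3π·11n))

Write N = 11n. Apply Stirling to each factorial:
  (4N)! ~ sqrt(2π·4N) · (4N/e)^(4N),
  N! ~ sqrt(2π N) · (N/e)^N,
  (3N)! ~ sqrt(2π·3N) · (3N/e)^(3N).
The exponential factors combine to (4N)^(4N) / (N^N · (3N)^(3N)) = 4^(4N)/3^(3N) = (4^4/3^3)^N = (256/27)^N.
The square-root prefactors combine to sqrt(2π·4N) / (sqrt(2π N)·sqrt(2π·3N)) = sqrt(4 / (2π·3·N)) = sqrt(2/(3π·11n)).
Substituting N = 11n: C(44n, 11n) ~ (256/27)^(11n) · sqrt(2/(3π·11n)).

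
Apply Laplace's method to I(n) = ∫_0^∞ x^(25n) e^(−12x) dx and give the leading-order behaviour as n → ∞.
I(n) ~ (sqrt(2π·25n) / 12) · (25n/(12e))^(25n)

Write the integrand as exp(25n ln x − 12x) and set f(x) = 25n ln x − 12x. Then f'(x) = 25n/x − 12 = 0 at x* = 25n/12, and f''(x*) = −25n/x*^2 = −12^2/(25n). Laplace's method (interior maximum) gives
  I(n) ~ e^(f(x*)) · sqrt(2π / |f''(x*)|)
        = exp(25n ln(25n/12) − 25n) · sqrt(2π · 25n / 12^2)
        = (25n/12)^(25n) e^(−25n) · sqrt(2π·25n) / 12
        = (sqrt(2π·25n) / 12) · (25n/(12e))^(25n).
This matches Γ(25n+1)/12^(25n+1) with Stirling applied to Γ.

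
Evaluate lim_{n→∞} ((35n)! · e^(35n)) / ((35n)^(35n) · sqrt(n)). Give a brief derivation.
lim = sqrt(2π·35)

Stirling: (35n)! ~ sqrt(2π·35n) · (35n/e)^(35n). Hence
  (35n)! · e^(35n) / (35n)^(35n) ~ sqrt(2π·35n).
Dividing by sqrt(n): sqrt(2π·35n) / sqrt(n) = sqrt(2π·35) · n^((1−1)/2), so the limit is sqrt(2π·35).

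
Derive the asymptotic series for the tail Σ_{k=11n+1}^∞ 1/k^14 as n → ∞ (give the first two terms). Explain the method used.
Σ_{k>11n} 1/k^14 = 1/(13 · (11n)^13) − 1/(2 · (11n)^14) + O(1/(11n)^15)

Compare to the integral: ∫_{11n}^∞ x^(−14) dx = [−x^(−13)/13]_{11n}^∞ = 1/((14−1)·(11n)^13). The Euler-Maclaurin correction adds −f(11n)/2 = −1/(2·(11n)^14). Euler-Maclaurin then gives
  Σ_{k>11n} 1/k^14 = ∫_{11n}^∞ dx/x^14 − 1/(2·(11n)^14) + O(1/(11n)^15).
(Equivalently this is ζ(14) − Σ_{k≤11n} 1/k^14.)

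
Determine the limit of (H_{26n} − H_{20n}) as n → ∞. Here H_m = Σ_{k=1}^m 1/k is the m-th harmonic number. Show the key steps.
lim = ln(26/20) = ln(13/10)

Euler-Maclaurin gives H_m = ln m + γ + 1/(2m) + O(1/m^2). The γ and O(1/m) terms cancel in the difference:
  H_{26n} − H_{20n} = ln(26n) − ln(20n) + O(1/n) = ln(26/20) + O(1/n).
Hence the limit is ln(26/20) = ln(13/10).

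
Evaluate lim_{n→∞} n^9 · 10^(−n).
lim = 0

Exponentials with base > 1 dominate every fixed polynomial: for any fixed c, n^c / 10^n → 0 as n → ∞ (e.g. by the ratio test, or by writing 10^n = e^(n ln 10) and noting e^(n ln 10) / n^c → ∞). Hence n^9 · 10^(−n) = n^9 / 10^n → 0.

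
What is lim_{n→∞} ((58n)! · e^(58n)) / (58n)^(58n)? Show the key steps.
lim = ∞

Stirling: (58n)! ~ sqrt(2π·58n) · (58n/e)^(58n). Hence
  (58n)! · e^(58n) / (58n)^(58n) ~ sqrt(2π·58n) = sqrt(2π·58) · sqrt(n) → ∞.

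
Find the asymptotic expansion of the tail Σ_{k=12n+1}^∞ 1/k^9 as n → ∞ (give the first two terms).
Σ_{k>12n} 1/k^9 = 1/(8 · (12n)^8) − 1/(2 · (12n)^9) + O(1/(12n)^10)

Compare to the integral: ∫_{12n}^∞ x^(−9) dx = [−x^(−8)/8]_{12n}^∞ = 1/((9−1)·(12n)^8). The Euler-Maclaurin correction adds −f(12n)/2 = −1/(2·(12n)^9). Euler-Maclaurin then gives
  Σ_{k>12n} 1/k^9 = ∫_{12n}^∞ dx/x^9 − 1/(2·(12n)^9) + O(1/(12n)^10).
(Equivalently this is ζ(9) − Σ_{k≤12n} 1/k^9.)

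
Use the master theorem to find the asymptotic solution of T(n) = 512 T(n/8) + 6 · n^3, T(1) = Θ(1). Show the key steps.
T(n) = Θ(n^3 log n)

log_8 512 = 3, and f(n) = 6 · n^3 = Θ(n^(log_8 512)). This is Case 2 of the master theorem: T(n) = Θ(f(n) · log n) = Θ(n^3 log n).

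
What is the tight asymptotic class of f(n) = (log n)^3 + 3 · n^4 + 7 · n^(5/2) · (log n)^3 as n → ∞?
f(n) ∈ Θ(n^4)

Compare the terms by growth order. For large n, n^a · (log n)^b dominates n^a' · (log n)^b' iff a > a', or (a = a' and b > b'). Ranking the 3 terms shows the dominant one is 3 · n^4. Hence f(n) ∈ Θ(n^4).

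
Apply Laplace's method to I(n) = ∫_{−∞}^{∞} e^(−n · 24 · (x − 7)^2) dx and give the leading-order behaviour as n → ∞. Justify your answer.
I(n) = sqrt(π/(24n))

Here φ(x) = 24 · (x − 7)^2 has its unique minimum at x* = 7 with φ(x*) = 0 and φ''(x*) = 48. Laplace's method gives
  I(n) ~ e^(−n φ(x*)) · sqrt(2π / (n · φ''(x*))) = sqrt(2π / (48n)) = sqrt(π/(24n)).
This is exact: substituting u = (x − 7)·sqrt(24n) gives I(n) = (1/sqrt(24n)) ∫_{−∞}^{∞} e^(−u^2) du = sqrt(π/(24n)).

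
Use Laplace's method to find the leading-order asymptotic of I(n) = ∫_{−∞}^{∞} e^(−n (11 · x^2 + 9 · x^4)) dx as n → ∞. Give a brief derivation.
I(n) ~ sqrt(π/(11n))

φ(x) = 11 · x^2 + 9 · x^4 has its unique global minimum at x* = 0 (since φ'(x) = 22x + 36x^3 = 0 only at x = 0 for real x with both coefficients positive, and φ → ∞ as |x| → ∞). At x* = 0, φ(0) = 0 and φ''(0) = 22. Laplace's method then gives
  I(n) ~ sqrt(2π / (n · φ''(0))) · e^(−n φ(0)) = sqrt(2π / (22n)) = sqrt(π/(11n)).
The 9 · x^4 term contributes only at subleading order (an O(1/n) relative correction).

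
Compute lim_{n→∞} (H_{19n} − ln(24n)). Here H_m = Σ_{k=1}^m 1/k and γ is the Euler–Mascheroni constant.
lim = ln(19/24) + γ

By Euler-Maclaurin, H_m = ln m + γ + O(1/m). So
  H_{19n} − ln(24n) = ln(19n) + γ − ln(24n) + O(1/n)
                       = ln(19/24) + γ + O(1/n).
Hence the limit is ln(19/24) + γ.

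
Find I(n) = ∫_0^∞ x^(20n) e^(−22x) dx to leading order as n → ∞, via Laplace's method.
I(n) ~ (sqrt(2π·20n) / 22) · (20n/(22e))^(20n)

Write the integrand as exp(20n ln x − 22x) and set f(x) = 20n ln x − 22x. Then f'(x) = 20n/x − 22 = 0 at x* = 20n/22, and f''(x*) = −20n/x*^2 = −22^2/(20n). Laplace's method (interior maximum) gives
  I(n) ~ e^(f(x*)) · sqrt(2π / |f''(x*)|)
        = exp(20n ln(20n/22) − 20n) · sqrt(2π · 20n / 22^2)
        = (20n/22)^(20n) e^(−20n) · sqrt(2π·20n) / 22
        = (sqrt(2π·20n) / 22) · (20n/(22e))^(20n).
This matches Γ(20n+1)/22^(20n+1) with Stirling applied to Γ.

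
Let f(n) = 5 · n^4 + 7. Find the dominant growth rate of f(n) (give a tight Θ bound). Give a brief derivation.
f(n) ∈ Θ(n^4)

Compare the terms by growth order. For large n, n^a · (log n)^b dominates n^a' · (log n)^b' iff a > a', or (a = a' and b > b'). Ranking the 2 terms shows the dominant one is 5 · n^4. Hence f(n) ∈ Θ(n^4).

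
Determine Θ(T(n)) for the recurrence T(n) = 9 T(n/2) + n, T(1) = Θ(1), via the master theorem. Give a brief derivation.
T(n) = Θ(n^(log_2 9))

Master theorem: compare f(n) = n to n^(log_2 9) where log_2 9 ≈ 3.170. Since 1 < log_2 9, we have f(n) = O(n^(log_2 9 − ε)) for some ε > 0 — Case 1. Hence T(n) = Θ(n^(log_2 9)).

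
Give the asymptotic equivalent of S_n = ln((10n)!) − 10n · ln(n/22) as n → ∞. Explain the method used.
S_n ~ 10n · (ln 220 − 1) + O(ln n)

Stirling: ln((10n)!) = 10n ln(10n) − 10n + O(ln n).
  S_n = 10n ln(10n) − 10n − 10n ln(n/22) + O(ln n)
      = 10n ln(10n) − 10n ln n + 10n ln 22 − 10n + O(ln n)
      = 10n ln 10 + 10n ln 22 − 10n + O(ln n)
      = 10n (ln 220 − 1) + O(ln n).
Numerically ln(220) − 1 ≈ 4.3936.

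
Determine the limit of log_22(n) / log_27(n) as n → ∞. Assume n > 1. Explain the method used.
lim = ln(27) / ln(22) = log_22(27)

Change of base: log_22(n) = ln n / ln 22 and log_27(n) = ln n / ln 27. The ratio is (ln n / ln 22) · (ln 27 / ln n) = ln 27 / ln 22, a constant independent of n. So the limit is ln 27 / ln 22 = log_22(27).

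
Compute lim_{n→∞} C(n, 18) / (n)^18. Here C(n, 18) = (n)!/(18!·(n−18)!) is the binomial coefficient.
lim = 1/18! = 1/6402373705728000

With N = n → ∞: C(N, 18) / N^18 = [N(N−1)…(N−17)] / (18! · N^18) = (1/18!) · 1 · (1 − 1/n) · … · (1 − 17/n). Each factor → 1 as N → ∞, so the limit is 1/18! = 1/6402373705728000.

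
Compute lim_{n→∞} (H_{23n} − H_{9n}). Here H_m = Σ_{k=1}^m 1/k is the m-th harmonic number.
lim = ln(23/9)

Euler-Maclaurin gives H_m = ln m + γ + 1/(2m) + O(1/m^2). The γ and O(1/m) terms cancel in the difference:
  H_{23n} − H_{9n} = ln(23n) − ln(9n) + O(1/n) = ln(23/9) + O(1/n).
Hence the limit is ln(23/9).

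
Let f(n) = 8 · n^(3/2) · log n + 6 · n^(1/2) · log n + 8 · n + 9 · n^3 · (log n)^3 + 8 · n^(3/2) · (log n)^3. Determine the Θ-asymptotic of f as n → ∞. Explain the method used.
f(n) ∈ Θ(n^3 · (log n)^3)

Compare the terms by growth order. For large n, n^a · (log n)^b dominates n^a' · (log n)^b' iff a > a', or (a = a' and b > b'). Ranking the 5 terms shows the dominant one is 9 · n^3 · (log n)^3. Hence f(n) ∈ Θ(n^3 · (log n)^3).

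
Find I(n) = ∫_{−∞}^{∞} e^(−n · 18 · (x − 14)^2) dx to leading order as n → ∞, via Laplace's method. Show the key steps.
I(n) = sqrt(π/(18n))

Here φ(x) = 18 · (x − 14)^2 has its unique minimum at x* = 14 with φ(x*) = 0 and φ''(x*) = 36. Laplace's method gives
  I(n) ~ e^(−n φ(x*)) · sqrt(2π / (n · φ''(x*))) = sqrt(2π / (36n)) = sqrt(π/(18n)).
This is exact: substituting u = (x − 14)·sqrt(18n) gives I(n) = (1/sqrt(18n)) ∫_{−∞}^{∞} e^(−u^2) du = sqrt(π/(18n)).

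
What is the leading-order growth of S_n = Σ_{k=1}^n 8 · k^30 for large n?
S_n ~ 8 · n^31 / 31

By integral comparison (Euler-Maclaurin), Σ_{k=1}^n 8 · k^30 = 8 · ∫_0^n x^30 dx + O(n^30) = 8 · n^31/31 + O(n^30). (Equivalently, Faulhaber's formula gives the same leading term.)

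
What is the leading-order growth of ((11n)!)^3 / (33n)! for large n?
((11n)!)^3/(33n)! ~ ((2π·11n)^(2/2) / sqrt(3)) · 3^(−3·11n)  →  0

Write N = 11n. Stirling: N! ~ sqrt(2π N)(N/e)^N and (3N)! ~ sqrt(2π·3N)·(3N/e)^(3N).
  (N!)^3/(3N)! ~ (2π N)^(3/2) (N/e)^(3N) / [sqrt(2π·3N) (3N/e)^(3N)]
     = (2π N)^(3/2) / sqrt(2π·3N) · (N/(3N))^(3N)
     = (2π N)^((3−1)/2) / sqrt(3) · 3^(−3N).
Since 3^3 > 1, the factor 3^(−3N) decays exponentially, so the ratio → 0. Substituting N = 11n gives the stated form.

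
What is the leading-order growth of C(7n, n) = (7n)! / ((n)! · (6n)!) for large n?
C(7n, n) ~ (823543/46656)^(n) · sqrt(7/(12π·n))

Write N = n. Apply Stirling to each factorial:
  (7N)! ~ sqrt(2π·7N) · (7N/e)^(7N),
  N! ~ sqrt(2π N) · (N/e)^N,
  (6N)! ~ sqrt(2π·6N) · (6N/e)^(6N).
The exponential factors combine to (7N)^(7N) / (N^N · (6N)^(6N)) = 7^(7N)/6^(6N) = (7^7/6^6)^N = (823543/46656)^N.
The square-root prefactors combine to sqrt(2π·7N) / (sqrt(2π N)·sqrt(2π·6N)) = sqrt(7 / (2π·6·N)) = sqrt(7/(12π·n)).
Substituting N = n: C(7n, n) ~ (823543/46656)^(n) · sqrt(7/(12π·n)).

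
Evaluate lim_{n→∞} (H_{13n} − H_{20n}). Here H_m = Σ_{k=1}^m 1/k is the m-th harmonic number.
lim = ln(13/20)

Euler-Maclaurin gives H_m = ln m + γ + 1/(2m) + O(1/m^2). The γ and O(1/m) terms cancel in the difference:
  H_{13n} − H_{20n} = ln(13n) − ln(20n) + O(1/n) = ln(13/20) + O(1/n).
Hence the limit is ln(13/20).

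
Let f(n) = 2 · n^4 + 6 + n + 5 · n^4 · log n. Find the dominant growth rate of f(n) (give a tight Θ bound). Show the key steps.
f(n) ∈ Θ(n^4 · log n)

Compare the terms by growth order. For large n, n^a · (log n)^b dominates n^a' · (log n)^b' iff a > a', or (a = a' and b > b'). Ranking the 4 terms shows the dominant one is 5 · n^4 · log n. Hence f(n) ∈ Θ(n^4 · log n).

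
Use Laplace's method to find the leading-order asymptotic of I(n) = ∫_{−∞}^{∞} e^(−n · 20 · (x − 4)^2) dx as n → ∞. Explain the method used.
I(n) = sqrt(π/(20n))

Here φ(x) = 20 · (x − 4)^2 has its unique minimum at x* = 4 with φ(x*) = 0 and φ''(x*) = 40. Laplace's method gives
  I(n) ~ e^(−n φ(x*)) · sqrt(2π / (n · φ''(x*))) = sqrt(2π / (40n)) = sqrt(π/(20n)).
This is exact: substituting u = (x − 4)·sqrt(20n) gives I(n) = (1/sqrt(20n)) ∫_{−∞}^{∞} e^(−u^2) du = sqrt(π/(20n)).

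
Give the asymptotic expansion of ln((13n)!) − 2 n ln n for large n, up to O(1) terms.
ln((13n)!) − 2 n ln n = 11 n ln n + 13(ln 13 − 1) n + (1/2) ln(2π·13n) + O(1/n)

Stirling: ln((13n)!) = 13n ln(13n) − 13n + (1/2) ln(2π·13n) + O(1/n).
Expand 13n ln(13n) = 13n (ln n + ln 13) = 13n ln n + 13n ln 13.
Subtract 2n ln n: leading term is (13 − 2) n ln n = 11 n ln n. The next term is 13n ln 13 − 13n = 13(ln 13 − 1) n. Then the (1/2) ln(2π·13n) correction.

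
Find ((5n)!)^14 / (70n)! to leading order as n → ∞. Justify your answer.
((5n)!)^14/(70n)! ~ ((2π·5n)^(13/2) / sqrt(14)) · 14^(−14·5n)  →  0

Write N = 5n. Stirling: N! ~ sqrt(2π N)(N/e)^N and (14N)! ~ sqrt(2π·14N)·(14N/e)^(14N).
  (N!)^14/(14N)! ~ (2π N)^(14/2) (N/e)^(14N) / [sqrt(2π·14N) (14N/e)^(14N)]
     = (2π N)^(14/2) / sqrt(2π·14N) · (N/(14N))^(14N)
     = (2π N)^((14−1)/2) / sqrt(14) · 14^(−14N).
Since 14^14 > 1, the factor 14^(−14N) decays exponentially, so the ratio → 0. Substituting N = 5n gives the stated form.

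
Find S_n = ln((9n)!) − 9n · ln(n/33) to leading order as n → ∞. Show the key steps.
S_n ~ 9n · (ln 297 − 1) + O(ln n)

Stirling: ln((9n)!) = 9n ln(9n) − 9n + O(ln n).
  S_n = 9n ln(9n) − 9n − 9n ln(n/33) + O(ln n)
      = 9n ln(9n) − 9n ln n + 9n ln 33 − 9n + O(ln n)
      = 9n ln 9 + 9n ln 33 − 9n + O(ln n)
      = 9n (ln 297 − 1) + O(ln n).
Numerically ln(297) − 1 ≈ 4.6937.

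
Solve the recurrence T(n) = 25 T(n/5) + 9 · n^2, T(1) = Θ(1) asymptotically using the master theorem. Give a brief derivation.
T(n) = Θ(n^2 log n)

log_5 25 = 2, and f(n) = 9 · n^2 = Θ(n^(log_5 25)). This is Case 2 of the master theorem: T(n) = Θ(f(n) · log n) = Θ(n^2 log n).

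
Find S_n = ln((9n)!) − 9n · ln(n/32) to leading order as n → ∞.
S_n ~ 9n · (ln 288 − 1) + O(ln n)

Stirling: ln((9n)!) = 9n ln(9n) − 9n + O(ln n).
  S_n = 9n ln(9n) − 9n − 9n ln(n/32) + O(ln n)
      = 9n ln(9n) − 9n ln n + 9n ln 32 − 9n + O(ln n)
      = 9n ln 9 + 9n ln 32 − 9n + O(ln n)
      = 9n (ln 288 − 1) + O(ln n).
Numerically ln(288) − 1 ≈ 4.6630.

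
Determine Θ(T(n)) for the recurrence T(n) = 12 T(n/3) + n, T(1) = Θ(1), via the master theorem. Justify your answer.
T(n) = Θ(n^(log_3 12))

Master theorem: compare f(n) = n to n^(log_3 12) where log_3 12 ≈ 2.262. Since 1 < log_3 12, we have f(n) = O(n^(log_3 12 − ε)) for some ε > 0 — Case 1. Hence T(n) = Θ(n^(log_3 12)).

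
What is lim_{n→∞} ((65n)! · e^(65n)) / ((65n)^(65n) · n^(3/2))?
lim = 0

Stirling: (65n)! ~ sqrt(2π·65n) · (65n/e)^(65n). Hence
  (65n)! · e^(65n) / (65n)^(65n) ~ sqrt(2π·65n).
Dividing by n^(3/2): sqrt(2π·65n) / n^(3/2) = sqrt(2π·65) · n^((1−3)/2), so the expression behaves like sqrt(2π·65) · n^((1−3)/2) → 0.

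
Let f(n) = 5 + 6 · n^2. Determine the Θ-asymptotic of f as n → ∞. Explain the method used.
f(n) ∈ Θ(n^2)

Compare the terms by growth order. For large n, n^a · (log n)^b dominates n^a' · (log n)^b' iff a > a', or (a = a' and b > b'). Ranking the 2 terms shows the dominant one is 6 · n^2. Hence f(n) ∈ Θ(n^2).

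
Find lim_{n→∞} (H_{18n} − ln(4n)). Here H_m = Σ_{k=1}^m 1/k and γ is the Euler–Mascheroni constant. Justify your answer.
lim = ln(9/2) + γ

By Euler-Maclaurin, H_m = ln m + γ + O(1/m). So
  H_{18n} − ln(4n) = ln(18n) + γ − ln(4n) + O(1/n)
                       = ln(18/4) + γ + O(1/n).
Hence the limit is ln(18/4) + γ (= ln(9/2)).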